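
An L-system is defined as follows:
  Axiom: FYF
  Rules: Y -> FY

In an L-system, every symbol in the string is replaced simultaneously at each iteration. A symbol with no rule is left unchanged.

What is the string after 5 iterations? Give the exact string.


Answer: FFFFFFYF

Derivation:
Step 0: FYF
Step 1: FFYF
Step 2: FFFYF
Step 3: FFFFYF
Step 4: FFFFFYF
Step 5: FFFFFFYF


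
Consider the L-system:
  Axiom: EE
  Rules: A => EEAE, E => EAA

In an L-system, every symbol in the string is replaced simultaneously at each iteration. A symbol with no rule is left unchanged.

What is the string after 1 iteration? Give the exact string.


Answer: EAAEAA

Derivation:
Step 0: EE
Step 1: EAAEAA


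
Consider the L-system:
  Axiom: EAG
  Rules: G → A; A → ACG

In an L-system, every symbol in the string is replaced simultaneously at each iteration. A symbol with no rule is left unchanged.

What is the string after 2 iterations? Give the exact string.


Step 0: EAG
Step 1: EACGA
Step 2: EACGCAACG

Answer: EACGCAACG


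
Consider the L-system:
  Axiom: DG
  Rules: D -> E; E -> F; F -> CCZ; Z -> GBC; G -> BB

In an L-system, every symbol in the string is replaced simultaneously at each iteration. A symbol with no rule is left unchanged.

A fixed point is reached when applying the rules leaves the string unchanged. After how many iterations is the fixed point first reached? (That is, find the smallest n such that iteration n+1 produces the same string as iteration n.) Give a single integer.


Step 0: DG
Step 1: EBB
Step 2: FBB
Step 3: CCZBB
Step 4: CCGBCBB
Step 5: CCBBBCBB
Step 6: CCBBBCBB  (unchanged — fixed point at step 5)

Answer: 5


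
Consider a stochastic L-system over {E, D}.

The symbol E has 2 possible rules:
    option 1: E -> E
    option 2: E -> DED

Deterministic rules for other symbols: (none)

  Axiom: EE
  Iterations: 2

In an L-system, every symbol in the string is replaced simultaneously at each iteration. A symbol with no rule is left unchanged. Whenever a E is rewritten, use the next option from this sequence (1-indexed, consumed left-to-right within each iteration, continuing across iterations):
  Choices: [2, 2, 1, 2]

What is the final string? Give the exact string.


Answer: DEDDDEDD

Derivation:
Step 0: EE
Step 1: DEDDED  (used choices [2, 2])
Step 2: DEDDDEDD  (used choices [1, 2])


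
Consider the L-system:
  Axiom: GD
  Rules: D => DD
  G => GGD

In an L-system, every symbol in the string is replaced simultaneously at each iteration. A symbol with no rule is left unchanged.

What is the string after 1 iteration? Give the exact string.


Step 0: GD
Step 1: GGDDD

Answer: GGDDD


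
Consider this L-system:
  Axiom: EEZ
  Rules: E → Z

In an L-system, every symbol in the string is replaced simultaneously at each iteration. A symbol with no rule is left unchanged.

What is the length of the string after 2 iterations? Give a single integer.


Step 0: length = 3
Step 1: length = 3
Step 2: length = 3

Answer: 3


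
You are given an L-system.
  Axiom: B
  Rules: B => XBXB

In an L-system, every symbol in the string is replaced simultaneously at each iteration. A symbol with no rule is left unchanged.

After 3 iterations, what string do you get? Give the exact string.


Step 0: B
Step 1: XBXB
Step 2: XXBXBXXBXB
Step 3: XXXBXBXXBXBXXXBXBXXBXB

Answer: XXXBXBXXBXBXXXBXBXXBXB


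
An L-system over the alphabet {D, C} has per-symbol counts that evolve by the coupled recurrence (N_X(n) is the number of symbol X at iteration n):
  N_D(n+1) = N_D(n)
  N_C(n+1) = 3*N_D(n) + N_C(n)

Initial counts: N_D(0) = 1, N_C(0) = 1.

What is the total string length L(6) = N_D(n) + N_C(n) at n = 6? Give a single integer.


Answer: 20

Derivation:
Step 0: N_D=1, N_C=1, L=2
Step 1: N_D=1, N_C=4, L=5
Step 2: N_D=1, N_C=7, L=8
Step 3: N_D=1, N_C=10, L=11
Step 4: N_D=1, N_C=13, L=14
Step 5: N_D=1, N_C=16, L=17
Step 6: N_D=1, N_C=19, L=20


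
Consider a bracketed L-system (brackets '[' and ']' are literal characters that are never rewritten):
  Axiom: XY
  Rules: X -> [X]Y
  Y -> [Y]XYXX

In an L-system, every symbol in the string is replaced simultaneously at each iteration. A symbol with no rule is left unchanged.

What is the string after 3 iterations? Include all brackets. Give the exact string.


Answer: [[[X]Y][Y]XYXX][[Y]XYXX][X]Y[Y]XYXX[X]Y[X]Y[[[Y]XYXX][X]Y[Y]XYXX[X]Y[X]Y][[X]Y][Y]XYXX[[Y]XYXX][X]Y[Y]XYXX[X]Y[X]Y[[X]Y][Y]XYXX[[X]Y][Y]XYXX

Derivation:
Step 0: XY
Step 1: [X]Y[Y]XYXX
Step 2: [[X]Y][Y]XYXX[[Y]XYXX][X]Y[Y]XYXX[X]Y[X]Y
Step 3: [[[X]Y][Y]XYXX][[Y]XYXX][X]Y[Y]XYXX[X]Y[X]Y[[[Y]XYXX][X]Y[Y]XYXX[X]Y[X]Y][[X]Y][Y]XYXX[[Y]XYXX][X]Y[Y]XYXX[X]Y[X]Y[[X]Y][Y]XYXX[[X]Y][Y]XYXX


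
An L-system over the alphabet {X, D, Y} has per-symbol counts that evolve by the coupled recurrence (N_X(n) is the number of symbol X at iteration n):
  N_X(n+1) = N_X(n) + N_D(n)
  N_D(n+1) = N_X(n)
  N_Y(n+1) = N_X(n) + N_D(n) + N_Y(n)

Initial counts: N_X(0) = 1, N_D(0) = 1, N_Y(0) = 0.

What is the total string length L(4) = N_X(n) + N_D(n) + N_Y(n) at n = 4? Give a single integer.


Step 0: N_X=1, N_D=1, N_Y=0, L=2
Step 1: N_X=2, N_D=1, N_Y=2, L=5
Step 2: N_X=3, N_D=2, N_Y=5, L=10
Step 3: N_X=5, N_D=3, N_Y=10, L=18
Step 4: N_X=8, N_D=5, N_Y=18, L=31

Answer: 31


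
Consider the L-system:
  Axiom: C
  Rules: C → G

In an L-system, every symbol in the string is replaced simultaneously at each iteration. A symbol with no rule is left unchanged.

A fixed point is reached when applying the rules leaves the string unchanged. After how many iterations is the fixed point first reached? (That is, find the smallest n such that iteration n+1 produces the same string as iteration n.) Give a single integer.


Answer: 1

Derivation:
Step 0: C
Step 1: G
Step 2: G  (unchanged — fixed point at step 1)


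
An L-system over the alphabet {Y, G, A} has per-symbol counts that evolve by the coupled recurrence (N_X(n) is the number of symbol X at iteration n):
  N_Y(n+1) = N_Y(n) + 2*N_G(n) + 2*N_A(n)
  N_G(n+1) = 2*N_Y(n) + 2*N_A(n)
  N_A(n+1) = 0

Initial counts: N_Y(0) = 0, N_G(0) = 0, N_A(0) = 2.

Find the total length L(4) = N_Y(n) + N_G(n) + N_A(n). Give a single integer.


Step 0: N_Y=0, N_G=0, N_A=2, L=2
Step 1: N_Y=4, N_G=4, N_A=0, L=8
Step 2: N_Y=12, N_G=8, N_A=0, L=20
Step 3: N_Y=28, N_G=24, N_A=0, L=52
Step 4: N_Y=76, N_G=56, N_A=0, L=132

Answer: 132


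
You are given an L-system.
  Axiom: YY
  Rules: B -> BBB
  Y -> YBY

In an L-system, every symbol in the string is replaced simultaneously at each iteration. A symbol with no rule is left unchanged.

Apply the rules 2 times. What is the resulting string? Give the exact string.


Step 0: YY
Step 1: YBYYBY
Step 2: YBYBBBYBYYBYBBBYBY

Answer: YBYBBBYBYYBYBBBYBY


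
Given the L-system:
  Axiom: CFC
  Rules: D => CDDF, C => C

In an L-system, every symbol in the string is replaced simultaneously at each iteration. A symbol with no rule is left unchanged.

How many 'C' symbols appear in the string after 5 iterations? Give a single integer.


Step 0: CFC  (2 'C')
Step 1: CFC  (2 'C')
Step 2: CFC  (2 'C')
Step 3: CFC  (2 'C')
Step 4: CFC  (2 'C')
Step 5: CFC  (2 'C')

Answer: 2


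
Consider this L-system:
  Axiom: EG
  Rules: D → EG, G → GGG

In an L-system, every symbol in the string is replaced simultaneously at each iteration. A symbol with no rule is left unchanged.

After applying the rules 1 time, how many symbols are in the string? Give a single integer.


Step 0: length = 2
Step 1: length = 4

Answer: 4


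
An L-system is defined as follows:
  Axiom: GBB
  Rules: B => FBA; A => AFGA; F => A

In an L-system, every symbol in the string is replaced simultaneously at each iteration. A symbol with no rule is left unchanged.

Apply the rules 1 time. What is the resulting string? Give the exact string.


Step 0: GBB
Step 1: GFBAFBA

Answer: GFBAFBA


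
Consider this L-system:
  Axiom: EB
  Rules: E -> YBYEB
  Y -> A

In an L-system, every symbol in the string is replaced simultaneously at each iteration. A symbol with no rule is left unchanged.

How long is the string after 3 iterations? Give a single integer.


Step 0: length = 2
Step 1: length = 6
Step 2: length = 10
Step 3: length = 14

Answer: 14


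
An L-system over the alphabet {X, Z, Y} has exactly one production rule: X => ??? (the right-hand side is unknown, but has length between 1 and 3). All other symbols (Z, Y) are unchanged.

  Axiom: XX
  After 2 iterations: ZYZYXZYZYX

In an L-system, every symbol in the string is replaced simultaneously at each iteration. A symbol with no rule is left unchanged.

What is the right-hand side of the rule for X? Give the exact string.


Trying X => ZYX:
  Step 0: XX
  Step 1: ZYXZYX
  Step 2: ZYZYXZYZYX
Matches the given result.

Answer: ZYX


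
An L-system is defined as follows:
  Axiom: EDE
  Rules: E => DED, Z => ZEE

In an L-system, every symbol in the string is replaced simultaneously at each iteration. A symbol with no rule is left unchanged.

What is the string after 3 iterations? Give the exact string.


Answer: DDDEDDDDDDDEDDD

Derivation:
Step 0: EDE
Step 1: DEDDDED
Step 2: DDEDDDDDEDD
Step 3: DDDEDDDDDDDEDDD


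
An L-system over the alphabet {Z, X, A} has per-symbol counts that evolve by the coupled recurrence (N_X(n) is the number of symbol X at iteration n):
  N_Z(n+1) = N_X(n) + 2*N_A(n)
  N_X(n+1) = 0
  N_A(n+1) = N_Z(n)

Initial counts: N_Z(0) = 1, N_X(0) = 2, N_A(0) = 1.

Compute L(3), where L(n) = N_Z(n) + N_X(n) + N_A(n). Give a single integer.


Step 0: N_Z=1, N_X=2, N_A=1, L=4
Step 1: N_Z=4, N_X=0, N_A=1, L=5
Step 2: N_Z=2, N_X=0, N_A=4, L=6
Step 3: N_Z=8, N_X=0, N_A=2, L=10

Answer: 10


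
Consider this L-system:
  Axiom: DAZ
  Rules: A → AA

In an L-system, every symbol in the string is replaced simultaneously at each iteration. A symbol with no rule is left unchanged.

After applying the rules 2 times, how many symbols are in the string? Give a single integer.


Answer: 6

Derivation:
Step 0: length = 3
Step 1: length = 4
Step 2: length = 6


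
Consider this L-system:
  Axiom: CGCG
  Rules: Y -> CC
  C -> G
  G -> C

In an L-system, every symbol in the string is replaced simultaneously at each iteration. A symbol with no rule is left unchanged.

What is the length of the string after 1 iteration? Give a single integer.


Answer: 4

Derivation:
Step 0: length = 4
Step 1: length = 4


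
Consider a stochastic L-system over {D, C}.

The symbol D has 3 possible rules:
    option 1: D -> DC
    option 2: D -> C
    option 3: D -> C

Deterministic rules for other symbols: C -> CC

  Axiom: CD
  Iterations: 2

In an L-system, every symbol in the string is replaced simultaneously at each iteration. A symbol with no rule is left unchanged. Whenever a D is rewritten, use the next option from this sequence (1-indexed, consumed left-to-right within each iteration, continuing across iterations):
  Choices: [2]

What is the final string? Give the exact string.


Answer: CCCCCC

Derivation:
Step 0: CD
Step 1: CCC  (used choices [2])
Step 2: CCCCCC  (used choices [])


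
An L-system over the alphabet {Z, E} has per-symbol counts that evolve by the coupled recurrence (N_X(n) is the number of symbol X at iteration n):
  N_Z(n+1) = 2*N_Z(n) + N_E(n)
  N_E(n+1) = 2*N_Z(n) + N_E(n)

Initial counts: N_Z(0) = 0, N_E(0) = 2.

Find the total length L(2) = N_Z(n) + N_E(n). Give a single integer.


Step 0: N_Z=0, N_E=2, L=2
Step 1: N_Z=2, N_E=2, L=4
Step 2: N_Z=6, N_E=6, L=12

Answer: 12


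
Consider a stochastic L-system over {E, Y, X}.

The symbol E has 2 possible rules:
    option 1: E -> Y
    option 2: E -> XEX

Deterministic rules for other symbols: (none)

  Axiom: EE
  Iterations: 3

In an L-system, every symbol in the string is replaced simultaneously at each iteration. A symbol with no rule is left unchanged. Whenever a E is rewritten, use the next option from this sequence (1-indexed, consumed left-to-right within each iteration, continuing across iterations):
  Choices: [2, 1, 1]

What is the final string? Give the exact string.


Answer: XYXY

Derivation:
Step 0: EE
Step 1: XEXY  (used choices [2, 1])
Step 2: XYXY  (used choices [1])
Step 3: XYXY  (used choices [])


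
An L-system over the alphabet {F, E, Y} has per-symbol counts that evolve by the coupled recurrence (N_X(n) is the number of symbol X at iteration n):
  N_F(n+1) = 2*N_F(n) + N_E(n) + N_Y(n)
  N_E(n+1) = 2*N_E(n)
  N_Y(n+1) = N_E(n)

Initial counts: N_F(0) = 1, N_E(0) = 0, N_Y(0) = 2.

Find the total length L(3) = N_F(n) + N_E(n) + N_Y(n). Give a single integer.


Step 0: N_F=1, N_E=0, N_Y=2, L=3
Step 1: N_F=4, N_E=0, N_Y=0, L=4
Step 2: N_F=8, N_E=0, N_Y=0, L=8
Step 3: N_F=16, N_E=0, N_Y=0, L=16

Answer: 16


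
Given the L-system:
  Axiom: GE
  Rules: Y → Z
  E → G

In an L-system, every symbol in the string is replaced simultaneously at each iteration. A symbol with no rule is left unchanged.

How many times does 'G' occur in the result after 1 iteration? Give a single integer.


Step 0: GE  (1 'G')
Step 1: GG  (2 'G')

Answer: 2


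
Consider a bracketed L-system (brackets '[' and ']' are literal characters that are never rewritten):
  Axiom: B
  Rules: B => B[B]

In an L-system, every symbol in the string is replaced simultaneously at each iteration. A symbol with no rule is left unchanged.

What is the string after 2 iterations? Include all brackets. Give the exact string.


Step 0: B
Step 1: B[B]
Step 2: B[B][B[B]]

Answer: B[B][B[B]]


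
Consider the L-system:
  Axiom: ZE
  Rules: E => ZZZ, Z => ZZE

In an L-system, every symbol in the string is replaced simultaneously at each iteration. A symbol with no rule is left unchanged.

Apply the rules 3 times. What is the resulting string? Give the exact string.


Step 0: ZE
Step 1: ZZEZZZ
Step 2: ZZEZZEZZZZZEZZEZZE
Step 3: ZZEZZEZZZZZEZZEZZZZZEZZEZZEZZEZZEZZZZZEZZEZZZZZEZZEZZZ

Answer: ZZEZZEZZZZZEZZEZZZZZEZZEZZEZZEZZEZZZZZEZZEZZZZZEZZEZZZ


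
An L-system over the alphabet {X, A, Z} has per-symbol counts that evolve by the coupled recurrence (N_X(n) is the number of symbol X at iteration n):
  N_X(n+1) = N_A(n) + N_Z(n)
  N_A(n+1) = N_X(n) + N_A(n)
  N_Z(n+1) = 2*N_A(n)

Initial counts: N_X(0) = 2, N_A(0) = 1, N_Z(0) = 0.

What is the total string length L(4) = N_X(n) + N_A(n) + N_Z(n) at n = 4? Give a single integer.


Step 0: N_X=2, N_A=1, N_Z=0, L=3
Step 1: N_X=1, N_A=3, N_Z=2, L=6
Step 2: N_X=5, N_A=4, N_Z=6, L=15
Step 3: N_X=10, N_A=9, N_Z=8, L=27
Step 4: N_X=17, N_A=19, N_Z=18, L=54

Answer: 54


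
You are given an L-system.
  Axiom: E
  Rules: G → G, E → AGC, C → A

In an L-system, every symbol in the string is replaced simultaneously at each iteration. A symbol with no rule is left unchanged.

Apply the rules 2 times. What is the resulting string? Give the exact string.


Step 0: E
Step 1: AGC
Step 2: AGA

Answer: AGA


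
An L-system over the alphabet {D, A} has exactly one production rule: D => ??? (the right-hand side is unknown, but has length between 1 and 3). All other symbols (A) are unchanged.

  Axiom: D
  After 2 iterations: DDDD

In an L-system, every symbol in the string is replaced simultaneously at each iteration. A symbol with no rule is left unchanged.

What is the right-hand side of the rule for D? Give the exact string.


Trying D => DD:
  Step 0: D
  Step 1: DD
  Step 2: DDDD
Matches the given result.

Answer: DD


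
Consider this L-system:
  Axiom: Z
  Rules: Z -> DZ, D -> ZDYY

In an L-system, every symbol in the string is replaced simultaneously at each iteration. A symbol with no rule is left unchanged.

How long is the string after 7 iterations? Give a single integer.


Answer: 254

Derivation:
Step 0: length = 1
Step 1: length = 2
Step 2: length = 6
Step 3: length = 14
Step 4: length = 30
Step 5: length = 62
Step 6: length = 126
Step 7: length = 254


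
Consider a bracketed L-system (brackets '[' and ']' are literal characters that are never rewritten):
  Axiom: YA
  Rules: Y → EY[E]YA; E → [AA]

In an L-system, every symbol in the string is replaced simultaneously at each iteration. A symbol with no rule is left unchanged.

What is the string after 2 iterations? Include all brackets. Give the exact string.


Step 0: YA
Step 1: EY[E]YAA
Step 2: [AA]EY[E]YA[[AA]]EY[E]YAAA

Answer: [AA]EY[E]YA[[AA]]EY[E]YAAA


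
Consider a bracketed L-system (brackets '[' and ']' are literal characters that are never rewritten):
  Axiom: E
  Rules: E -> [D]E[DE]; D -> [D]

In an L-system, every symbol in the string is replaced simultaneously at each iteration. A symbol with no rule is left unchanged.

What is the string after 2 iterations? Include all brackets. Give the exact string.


Step 0: E
Step 1: [D]E[DE]
Step 2: [[D]][D]E[DE][[D][D]E[DE]]

Answer: [[D]][D]E[DE][[D][D]E[DE]]


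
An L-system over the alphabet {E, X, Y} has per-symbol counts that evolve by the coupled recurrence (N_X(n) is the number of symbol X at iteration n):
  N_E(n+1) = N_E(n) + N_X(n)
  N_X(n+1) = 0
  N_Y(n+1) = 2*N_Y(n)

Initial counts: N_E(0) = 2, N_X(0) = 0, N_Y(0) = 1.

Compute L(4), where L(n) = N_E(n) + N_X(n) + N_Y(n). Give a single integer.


Answer: 18

Derivation:
Step 0: N_E=2, N_X=0, N_Y=1, L=3
Step 1: N_E=2, N_X=0, N_Y=2, L=4
Step 2: N_E=2, N_X=0, N_Y=4, L=6
Step 3: N_E=2, N_X=0, N_Y=8, L=10
Step 4: N_E=2, N_X=0, N_Y=16, L=18


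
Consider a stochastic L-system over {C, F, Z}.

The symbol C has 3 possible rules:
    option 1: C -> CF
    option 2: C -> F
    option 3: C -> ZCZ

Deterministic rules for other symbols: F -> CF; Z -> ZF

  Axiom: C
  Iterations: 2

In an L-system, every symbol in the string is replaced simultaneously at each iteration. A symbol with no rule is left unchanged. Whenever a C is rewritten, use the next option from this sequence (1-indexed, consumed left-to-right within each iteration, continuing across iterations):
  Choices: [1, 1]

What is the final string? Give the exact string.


Step 0: C
Step 1: CF  (used choices [1])
Step 2: CFCF  (used choices [1])

Answer: CFCF


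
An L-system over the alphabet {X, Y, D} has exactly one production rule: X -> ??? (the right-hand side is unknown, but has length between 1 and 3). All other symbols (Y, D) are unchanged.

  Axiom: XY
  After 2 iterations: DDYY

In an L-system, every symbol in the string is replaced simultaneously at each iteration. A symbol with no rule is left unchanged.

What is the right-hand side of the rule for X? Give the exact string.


Answer: DDY

Derivation:
Trying X -> DDY:
  Step 0: XY
  Step 1: DDYY
  Step 2: DDYY
Matches the given result.


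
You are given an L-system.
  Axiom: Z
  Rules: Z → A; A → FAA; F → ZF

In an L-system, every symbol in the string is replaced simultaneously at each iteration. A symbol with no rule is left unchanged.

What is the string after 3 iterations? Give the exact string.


Step 0: Z
Step 1: A
Step 2: FAA
Step 3: ZFFAAFAA

Answer: ZFFAAFAA


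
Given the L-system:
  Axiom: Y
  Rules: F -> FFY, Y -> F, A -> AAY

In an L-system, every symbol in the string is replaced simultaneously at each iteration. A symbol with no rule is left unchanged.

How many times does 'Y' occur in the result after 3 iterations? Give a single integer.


Step 0: Y  (1 'Y')
Step 1: F  (0 'Y')
Step 2: FFY  (1 'Y')
Step 3: FFYFFYF  (2 'Y')

Answer: 2


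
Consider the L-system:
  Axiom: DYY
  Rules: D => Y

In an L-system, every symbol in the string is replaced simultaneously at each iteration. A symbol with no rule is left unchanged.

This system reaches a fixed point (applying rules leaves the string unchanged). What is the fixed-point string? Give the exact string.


Answer: YYY

Derivation:
Step 0: DYY
Step 1: YYY
Step 2: YYY  (unchanged — fixed point at step 1)


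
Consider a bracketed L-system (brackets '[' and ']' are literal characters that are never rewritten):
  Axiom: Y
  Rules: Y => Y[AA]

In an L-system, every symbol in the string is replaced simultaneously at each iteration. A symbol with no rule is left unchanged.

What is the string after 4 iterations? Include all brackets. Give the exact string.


Answer: Y[AA][AA][AA][AA]

Derivation:
Step 0: Y
Step 1: Y[AA]
Step 2: Y[AA][AA]
Step 3: Y[AA][AA][AA]
Step 4: Y[AA][AA][AA][AA]


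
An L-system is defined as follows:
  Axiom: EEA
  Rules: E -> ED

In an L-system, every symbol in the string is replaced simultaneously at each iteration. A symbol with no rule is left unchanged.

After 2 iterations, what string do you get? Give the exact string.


Answer: EDDEDDA

Derivation:
Step 0: EEA
Step 1: EDEDA
Step 2: EDDEDDA


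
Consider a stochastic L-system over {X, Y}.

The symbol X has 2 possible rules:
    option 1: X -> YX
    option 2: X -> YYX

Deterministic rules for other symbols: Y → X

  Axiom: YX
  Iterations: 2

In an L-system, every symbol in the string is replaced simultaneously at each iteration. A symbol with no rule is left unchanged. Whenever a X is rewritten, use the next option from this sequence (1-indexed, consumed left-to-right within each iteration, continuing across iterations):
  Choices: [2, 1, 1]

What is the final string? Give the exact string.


Step 0: YX
Step 1: XYYX  (used choices [2])
Step 2: YXXXYX  (used choices [1, 1])

Answer: YXXXYX


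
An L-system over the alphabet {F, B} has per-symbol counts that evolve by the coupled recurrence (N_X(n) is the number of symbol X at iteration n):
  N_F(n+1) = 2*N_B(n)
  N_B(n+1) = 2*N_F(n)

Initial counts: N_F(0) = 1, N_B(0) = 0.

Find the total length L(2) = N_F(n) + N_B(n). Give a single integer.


Answer: 4

Derivation:
Step 0: N_F=1, N_B=0, L=1
Step 1: N_F=0, N_B=2, L=2
Step 2: N_F=4, N_B=0, L=4


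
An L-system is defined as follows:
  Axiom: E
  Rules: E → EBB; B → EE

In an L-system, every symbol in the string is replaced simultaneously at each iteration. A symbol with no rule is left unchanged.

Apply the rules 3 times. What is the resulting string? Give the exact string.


Step 0: E
Step 1: EBB
Step 2: EBBEEEE
Step 3: EBBEEEEEBBEBBEBBEBB

Answer: EBBEEEEEBBEBBEBBEBB


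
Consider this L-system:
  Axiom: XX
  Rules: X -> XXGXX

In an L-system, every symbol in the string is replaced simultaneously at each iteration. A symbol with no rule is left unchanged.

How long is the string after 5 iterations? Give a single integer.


Step 0: length = 2
Step 1: length = 10
Step 2: length = 42
Step 3: length = 170
Step 4: length = 682
Step 5: length = 2730

Answer: 2730


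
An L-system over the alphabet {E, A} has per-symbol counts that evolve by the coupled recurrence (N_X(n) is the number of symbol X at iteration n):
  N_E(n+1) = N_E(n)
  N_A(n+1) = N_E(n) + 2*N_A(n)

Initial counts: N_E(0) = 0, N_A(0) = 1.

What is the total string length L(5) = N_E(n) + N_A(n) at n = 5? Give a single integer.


Answer: 32

Derivation:
Step 0: N_E=0, N_A=1, L=1
Step 1: N_E=0, N_A=2, L=2
Step 2: N_E=0, N_A=4, L=4
Step 3: N_E=0, N_A=8, L=8
Step 4: N_E=0, N_A=16, L=16
Step 5: N_E=0, N_A=32, L=32


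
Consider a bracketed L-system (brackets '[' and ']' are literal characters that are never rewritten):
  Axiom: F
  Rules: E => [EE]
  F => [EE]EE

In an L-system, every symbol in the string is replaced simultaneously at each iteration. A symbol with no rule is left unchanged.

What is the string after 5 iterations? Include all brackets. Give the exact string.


Answer: [[[[[EE][EE]][[EE][EE]]][[[EE][EE]][[EE][EE]]]][[[[EE][EE]][[EE][EE]]][[[EE][EE]][[EE][EE]]]]][[[[EE][EE]][[EE][EE]]][[[EE][EE]][[EE][EE]]]][[[[EE][EE]][[EE][EE]]][[[EE][EE]][[EE][EE]]]]

Derivation:
Step 0: F
Step 1: [EE]EE
Step 2: [[EE][EE]][EE][EE]
Step 3: [[[EE][EE]][[EE][EE]]][[EE][EE]][[EE][EE]]
Step 4: [[[[EE][EE]][[EE][EE]]][[[EE][EE]][[EE][EE]]]][[[EE][EE]][[EE][EE]]][[[EE][EE]][[EE][EE]]]
Step 5: [[[[[EE][EE]][[EE][EE]]][[[EE][EE]][[EE][EE]]]][[[[EE][EE]][[EE][EE]]][[[EE][EE]][[EE][EE]]]]][[[[EE][EE]][[EE][EE]]][[[EE][EE]][[EE][EE]]]][[[[EE][EE]][[EE][EE]]][[[EE][EE]][[EE][EE]]]]


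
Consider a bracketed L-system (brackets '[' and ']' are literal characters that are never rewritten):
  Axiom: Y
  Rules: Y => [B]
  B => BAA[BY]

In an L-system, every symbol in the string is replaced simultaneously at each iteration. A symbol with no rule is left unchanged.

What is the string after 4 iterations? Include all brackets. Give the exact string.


Step 0: Y
Step 1: [B]
Step 2: [BAA[BY]]
Step 3: [BAA[BY]AA[BAA[BY][B]]]
Step 4: [BAA[BY]AA[BAA[BY][B]]AA[BAA[BY]AA[BAA[BY][B]][BAA[BY]]]]

Answer: [BAA[BY]AA[BAA[BY][B]]AA[BAA[BY]AA[BAA[BY][B]][BAA[BY]]]]


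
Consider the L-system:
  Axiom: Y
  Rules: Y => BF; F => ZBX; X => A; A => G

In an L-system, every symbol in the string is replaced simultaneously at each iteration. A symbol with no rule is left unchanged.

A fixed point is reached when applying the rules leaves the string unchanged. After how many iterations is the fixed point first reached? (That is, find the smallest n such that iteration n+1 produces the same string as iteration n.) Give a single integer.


Answer: 4

Derivation:
Step 0: Y
Step 1: BF
Step 2: BZBX
Step 3: BZBA
Step 4: BZBG
Step 5: BZBG  (unchanged — fixed point at step 4)


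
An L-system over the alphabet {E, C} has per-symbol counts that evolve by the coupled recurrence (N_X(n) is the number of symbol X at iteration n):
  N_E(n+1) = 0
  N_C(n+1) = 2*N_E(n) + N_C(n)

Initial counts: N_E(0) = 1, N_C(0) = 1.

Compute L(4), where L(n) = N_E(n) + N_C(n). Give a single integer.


Answer: 3

Derivation:
Step 0: N_E=1, N_C=1, L=2
Step 1: N_E=0, N_C=3, L=3
Step 2: N_E=0, N_C=3, L=3
Step 3: N_E=0, N_C=3, L=3
Step 4: N_E=0, N_C=3, L=3


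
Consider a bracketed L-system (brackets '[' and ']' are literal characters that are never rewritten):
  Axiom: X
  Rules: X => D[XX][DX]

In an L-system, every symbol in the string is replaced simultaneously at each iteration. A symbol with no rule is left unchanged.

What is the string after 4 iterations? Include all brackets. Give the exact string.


Step 0: X
Step 1: D[XX][DX]
Step 2: D[D[XX][DX]D[XX][DX]][DD[XX][DX]]
Step 3: D[D[D[XX][DX]D[XX][DX]][DD[XX][DX]]D[D[XX][DX]D[XX][DX]][DD[XX][DX]]][DD[D[XX][DX]D[XX][DX]][DD[XX][DX]]]
Step 4: D[D[D[D[XX][DX]D[XX][DX]][DD[XX][DX]]D[D[XX][DX]D[XX][DX]][DD[XX][DX]]][DD[D[XX][DX]D[XX][DX]][DD[XX][DX]]]D[D[D[XX][DX]D[XX][DX]][DD[XX][DX]]D[D[XX][DX]D[XX][DX]][DD[XX][DX]]][DD[D[XX][DX]D[XX][DX]][DD[XX][DX]]]][DD[D[D[XX][DX]D[XX][DX]][DD[XX][DX]]D[D[XX][DX]D[XX][DX]][DD[XX][DX]]][DD[D[XX][DX]D[XX][DX]][DD[XX][DX]]]]

Answer: D[D[D[D[XX][DX]D[XX][DX]][DD[XX][DX]]D[D[XX][DX]D[XX][DX]][DD[XX][DX]]][DD[D[XX][DX]D[XX][DX]][DD[XX][DX]]]D[D[D[XX][DX]D[XX][DX]][DD[XX][DX]]D[D[XX][DX]D[XX][DX]][DD[XX][DX]]][DD[D[XX][DX]D[XX][DX]][DD[XX][DX]]]][DD[D[D[XX][DX]D[XX][DX]][DD[XX][DX]]D[D[XX][DX]D[XX][DX]][DD[XX][DX]]][DD[D[XX][DX]D[XX][DX]][DD[XX][DX]]]]


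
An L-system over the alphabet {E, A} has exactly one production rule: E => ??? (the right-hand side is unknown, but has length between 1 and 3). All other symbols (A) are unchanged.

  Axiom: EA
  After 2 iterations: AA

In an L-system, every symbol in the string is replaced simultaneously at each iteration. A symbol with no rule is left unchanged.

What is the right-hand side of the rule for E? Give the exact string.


Answer: A

Derivation:
Trying E => A:
  Step 0: EA
  Step 1: AA
  Step 2: AA
Matches the given result.


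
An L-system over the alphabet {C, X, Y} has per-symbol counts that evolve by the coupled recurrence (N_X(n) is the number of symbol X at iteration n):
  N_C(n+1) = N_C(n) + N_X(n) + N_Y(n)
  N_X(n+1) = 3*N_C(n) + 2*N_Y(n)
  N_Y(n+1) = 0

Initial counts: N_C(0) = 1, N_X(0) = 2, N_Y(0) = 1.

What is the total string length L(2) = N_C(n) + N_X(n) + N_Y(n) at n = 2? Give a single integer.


Step 0: N_C=1, N_X=2, N_Y=1, L=4
Step 1: N_C=4, N_X=5, N_Y=0, L=9
Step 2: N_C=9, N_X=12, N_Y=0, L=21

Answer: 21


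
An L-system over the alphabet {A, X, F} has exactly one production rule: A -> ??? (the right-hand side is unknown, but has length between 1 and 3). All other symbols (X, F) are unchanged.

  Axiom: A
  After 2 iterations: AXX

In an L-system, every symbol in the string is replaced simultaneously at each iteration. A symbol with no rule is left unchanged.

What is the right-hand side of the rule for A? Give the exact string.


Answer: AX

Derivation:
Trying A -> AX:
  Step 0: A
  Step 1: AX
  Step 2: AXX
Matches the given result.


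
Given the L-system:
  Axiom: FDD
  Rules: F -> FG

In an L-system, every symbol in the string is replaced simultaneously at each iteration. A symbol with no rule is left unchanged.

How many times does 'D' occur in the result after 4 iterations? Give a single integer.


Step 0: FDD  (2 'D')
Step 1: FGDD  (2 'D')
Step 2: FGGDD  (2 'D')
Step 3: FGGGDD  (2 'D')
Step 4: FGGGGDD  (2 'D')

Answer: 2


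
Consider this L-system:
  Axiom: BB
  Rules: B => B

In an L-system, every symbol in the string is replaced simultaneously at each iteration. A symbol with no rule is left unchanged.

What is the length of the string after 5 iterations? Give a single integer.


Step 0: length = 2
Step 1: length = 2
Step 2: length = 2
Step 3: length = 2
Step 4: length = 2
Step 5: length = 2

Answer: 2


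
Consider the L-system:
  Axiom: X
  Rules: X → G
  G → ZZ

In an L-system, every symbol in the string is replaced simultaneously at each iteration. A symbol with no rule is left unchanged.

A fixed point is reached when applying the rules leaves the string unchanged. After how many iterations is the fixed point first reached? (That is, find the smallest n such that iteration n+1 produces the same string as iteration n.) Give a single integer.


Step 0: X
Step 1: G
Step 2: ZZ
Step 3: ZZ  (unchanged — fixed point at step 2)

Answer: 2


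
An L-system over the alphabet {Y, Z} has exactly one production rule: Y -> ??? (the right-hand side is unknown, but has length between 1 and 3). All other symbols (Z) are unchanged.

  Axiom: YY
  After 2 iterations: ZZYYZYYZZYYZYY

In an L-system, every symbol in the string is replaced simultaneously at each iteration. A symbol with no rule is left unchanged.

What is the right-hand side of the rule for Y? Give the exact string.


Trying Y -> ZYY:
  Step 0: YY
  Step 1: ZYYZYY
  Step 2: ZZYYZYYZZYYZYY
Matches the given result.

Answer: ZYY


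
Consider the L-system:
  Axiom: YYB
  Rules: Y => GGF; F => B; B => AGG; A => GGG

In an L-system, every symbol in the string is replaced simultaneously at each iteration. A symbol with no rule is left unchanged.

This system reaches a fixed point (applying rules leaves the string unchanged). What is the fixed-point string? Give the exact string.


Step 0: YYB
Step 1: GGFGGFAGG
Step 2: GGBGGBGGGGG
Step 3: GGAGGGGAGGGGGGG
Step 4: GGGGGGGGGGGGGGGGGGG
Step 5: GGGGGGGGGGGGGGGGGGG  (unchanged — fixed point at step 4)

Answer: GGGGGGGGGGGGGGGGGGG


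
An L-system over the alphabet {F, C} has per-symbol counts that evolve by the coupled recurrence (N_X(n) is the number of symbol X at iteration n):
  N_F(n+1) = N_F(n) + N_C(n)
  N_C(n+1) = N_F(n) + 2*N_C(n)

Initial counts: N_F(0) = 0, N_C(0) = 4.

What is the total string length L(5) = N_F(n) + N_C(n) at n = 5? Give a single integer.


Step 0: N_F=0, N_C=4, L=4
Step 1: N_F=4, N_C=8, L=12
Step 2: N_F=12, N_C=20, L=32
Step 3: N_F=32, N_C=52, L=84
Step 4: N_F=84, N_C=136, L=220
Step 5: N_F=220, N_C=356, L=576

Answer: 576


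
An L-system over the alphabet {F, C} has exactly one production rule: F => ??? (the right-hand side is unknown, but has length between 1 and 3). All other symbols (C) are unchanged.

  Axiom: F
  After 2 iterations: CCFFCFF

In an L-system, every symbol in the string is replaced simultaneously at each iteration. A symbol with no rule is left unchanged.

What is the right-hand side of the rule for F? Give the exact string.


Answer: CFF

Derivation:
Trying F => CFF:
  Step 0: F
  Step 1: CFF
  Step 2: CCFFCFF
Matches the given result.


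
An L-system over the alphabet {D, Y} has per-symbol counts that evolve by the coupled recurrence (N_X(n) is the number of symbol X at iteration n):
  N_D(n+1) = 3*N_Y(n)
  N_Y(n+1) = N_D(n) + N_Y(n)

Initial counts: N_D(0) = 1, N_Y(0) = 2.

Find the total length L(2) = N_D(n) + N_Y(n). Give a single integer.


Answer: 18

Derivation:
Step 0: N_D=1, N_Y=2, L=3
Step 1: N_D=6, N_Y=3, L=9
Step 2: N_D=9, N_Y=9, L=18


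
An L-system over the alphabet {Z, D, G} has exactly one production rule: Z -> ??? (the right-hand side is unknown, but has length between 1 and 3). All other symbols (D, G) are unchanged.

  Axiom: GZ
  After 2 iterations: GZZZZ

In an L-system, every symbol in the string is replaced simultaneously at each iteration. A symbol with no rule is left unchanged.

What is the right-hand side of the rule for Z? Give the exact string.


Answer: ZZ

Derivation:
Trying Z -> ZZ:
  Step 0: GZ
  Step 1: GZZ
  Step 2: GZZZZ
Matches the given result.


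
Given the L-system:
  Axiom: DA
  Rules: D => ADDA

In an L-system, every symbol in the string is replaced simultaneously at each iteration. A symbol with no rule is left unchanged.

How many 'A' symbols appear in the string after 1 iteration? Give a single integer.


Step 0: DA  (1 'A')
Step 1: ADDAA  (3 'A')

Answer: 3


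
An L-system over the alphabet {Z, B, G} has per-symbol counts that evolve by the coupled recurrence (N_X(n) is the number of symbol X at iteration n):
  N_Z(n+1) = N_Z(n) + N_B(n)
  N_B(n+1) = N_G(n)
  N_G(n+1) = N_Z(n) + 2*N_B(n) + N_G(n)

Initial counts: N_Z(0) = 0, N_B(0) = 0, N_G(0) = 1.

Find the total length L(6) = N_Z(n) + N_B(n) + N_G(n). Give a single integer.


Step 0: N_Z=0, N_B=0, N_G=1, L=1
Step 1: N_Z=0, N_B=1, N_G=1, L=2
Step 2: N_Z=1, N_B=1, N_G=3, L=5
Step 3: N_Z=2, N_B=3, N_G=6, L=11
Step 4: N_Z=5, N_B=6, N_G=14, L=25
Step 5: N_Z=11, N_B=14, N_G=31, L=56
Step 6: N_Z=25, N_B=31, N_G=70, L=126

Answer: 126


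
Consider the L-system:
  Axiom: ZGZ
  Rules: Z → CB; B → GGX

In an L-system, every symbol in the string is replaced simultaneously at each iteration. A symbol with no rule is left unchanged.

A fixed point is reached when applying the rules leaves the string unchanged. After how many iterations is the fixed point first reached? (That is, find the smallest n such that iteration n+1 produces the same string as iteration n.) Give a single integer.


Answer: 2

Derivation:
Step 0: ZGZ
Step 1: CBGCB
Step 2: CGGXGCGGX
Step 3: CGGXGCGGX  (unchanged — fixed point at step 2)


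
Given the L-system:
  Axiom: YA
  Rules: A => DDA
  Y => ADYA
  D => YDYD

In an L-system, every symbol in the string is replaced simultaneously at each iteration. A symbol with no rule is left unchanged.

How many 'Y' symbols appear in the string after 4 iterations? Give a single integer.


Answer: 119

Derivation:
Step 0: YA  (1 'Y')
Step 1: ADYADDA  (1 'Y')
Step 2: DDAYDYDADYADDAYDYDYDYDDDA  (7 'Y')
Step 3: YDYDYDYDDDAADYAYDYDADYAYDYDDDAYDYDADYADDAYDYDYDYDDDAADYAYDYDADYAYDYDADYAYDYDADYAYDYDYDYDYDYDDDA  (33 'Y')
Step 4: ADYAYDYDADYAYDYDADYAYDYDADYAYDYDYDYDYDYDDDADDAYDYDADYADDAADYAYDYDADYAYDYDDDAYDYDADYADDAADYAYDYDADYAYDYDYDYDYDYDDDAADYAYDYDADYAYDYDDDAYDYDADYADDAYDYDYDYDDDAADYAYDYDADYAYDYDADYAYDYDADYAYDYDYDYDYDYDDDADDAYDYDADYADDAADYAYDYDADYAYDYDDDAYDYDADYADDAADYAYDYDADYAYDYDDDAYDYDADYADDAADYAYDYDADYAYDYDDDAYDYDADYADDAADYAYDYDADYAYDYDADYAYDYDADYAYDYDADYAYDYDADYAYDYDYDYDYDYDDDA  (119 'Y')


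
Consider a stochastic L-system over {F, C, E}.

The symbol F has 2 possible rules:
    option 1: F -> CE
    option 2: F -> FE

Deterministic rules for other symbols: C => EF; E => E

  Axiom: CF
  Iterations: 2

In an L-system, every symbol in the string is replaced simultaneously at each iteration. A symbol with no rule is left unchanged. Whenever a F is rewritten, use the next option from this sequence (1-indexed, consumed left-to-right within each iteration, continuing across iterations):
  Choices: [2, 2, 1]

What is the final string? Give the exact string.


Answer: EFECEE

Derivation:
Step 0: CF
Step 1: EFFE  (used choices [2])
Step 2: EFECEE  (used choices [2, 1])


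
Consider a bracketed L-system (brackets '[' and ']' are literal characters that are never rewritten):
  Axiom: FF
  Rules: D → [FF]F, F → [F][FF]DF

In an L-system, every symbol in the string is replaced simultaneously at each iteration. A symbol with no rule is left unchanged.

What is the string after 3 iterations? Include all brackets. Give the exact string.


Step 0: FF
Step 1: [F][FF]DF[F][FF]DF
Step 2: [[F][FF]DF][[F][FF]DF[F][FF]DF][FF]F[F][FF]DF[[F][FF]DF][[F][FF]DF[F][FF]DF][FF]F[F][FF]DF
Step 3: [[[F][FF]DF][[F][FF]DF[F][FF]DF][FF]F[F][FF]DF][[[F][FF]DF][[F][FF]DF[F][FF]DF][FF]F[F][FF]DF[[F][FF]DF][[F][FF]DF[F][FF]DF][FF]F[F][FF]DF][[F][FF]DF[F][FF]DF][F][FF]DF[[F][FF]DF][[F][FF]DF[F][FF]DF][FF]F[F][FF]DF[[[F][FF]DF][[F][FF]DF[F][FF]DF][FF]F[F][FF]DF][[[F][FF]DF][[F][FF]DF[F][FF]DF][FF]F[F][FF]DF[[F][FF]DF][[F][FF]DF[F][FF]DF][FF]F[F][FF]DF][[F][FF]DF[F][FF]DF][F][FF]DF[[F][FF]DF][[F][FF]DF[F][FF]DF][FF]F[F][FF]DF

Answer: [[[F][FF]DF][[F][FF]DF[F][FF]DF][FF]F[F][FF]DF][[[F][FF]DF][[F][FF]DF[F][FF]DF][FF]F[F][FF]DF[[F][FF]DF][[F][FF]DF[F][FF]DF][FF]F[F][FF]DF][[F][FF]DF[F][FF]DF][F][FF]DF[[F][FF]DF][[F][FF]DF[F][FF]DF][FF]F[F][FF]DF[[[F][FF]DF][[F][FF]DF[F][FF]DF][FF]F[F][FF]DF][[[F][FF]DF][[F][FF]DF[F][FF]DF][FF]F[F][FF]DF[[F][FF]DF][[F][FF]DF[F][FF]DF][FF]F[F][FF]DF][[F][FF]DF[F][FF]DF][F][FF]DF[[F][FF]DF][[F][FF]DF[F][FF]DF][FF]F[F][FF]DF


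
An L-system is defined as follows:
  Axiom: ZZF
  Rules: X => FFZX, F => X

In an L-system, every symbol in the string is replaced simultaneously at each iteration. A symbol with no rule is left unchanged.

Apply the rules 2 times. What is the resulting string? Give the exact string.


Answer: ZZFFZX

Derivation:
Step 0: ZZF
Step 1: ZZX
Step 2: ZZFFZX


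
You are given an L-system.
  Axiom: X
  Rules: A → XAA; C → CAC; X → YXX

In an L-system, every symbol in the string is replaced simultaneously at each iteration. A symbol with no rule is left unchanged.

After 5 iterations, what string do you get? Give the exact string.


Answer: YYYYYXXYXXYYXXYXXYYYXXYXXYYXXYXXYYYYXXYXXYYXXYXXYYYXXYXXYYXXYXX

Derivation:
Step 0: X
Step 1: YXX
Step 2: YYXXYXX
Step 3: YYYXXYXXYYXXYXX
Step 4: YYYYXXYXXYYXXYXXYYYXXYXXYYXXYXX
Step 5: YYYYYXXYXXYYXXYXXYYYXXYXXYYXXYXXYYYYXXYXXYYXXYXXYYYXXYXXYYXXYXX


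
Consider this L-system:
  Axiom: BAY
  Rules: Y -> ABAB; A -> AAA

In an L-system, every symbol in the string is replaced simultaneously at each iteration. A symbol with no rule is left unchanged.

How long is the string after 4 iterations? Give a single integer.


Step 0: length = 3
Step 1: length = 8
Step 2: length = 18
Step 3: length = 48
Step 4: length = 138

Answer: 138


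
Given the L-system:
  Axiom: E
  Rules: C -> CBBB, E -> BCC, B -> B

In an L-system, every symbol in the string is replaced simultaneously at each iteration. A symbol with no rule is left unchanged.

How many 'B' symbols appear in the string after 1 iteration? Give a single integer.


Step 0: E  (0 'B')
Step 1: BCC  (1 'B')

Answer: 1


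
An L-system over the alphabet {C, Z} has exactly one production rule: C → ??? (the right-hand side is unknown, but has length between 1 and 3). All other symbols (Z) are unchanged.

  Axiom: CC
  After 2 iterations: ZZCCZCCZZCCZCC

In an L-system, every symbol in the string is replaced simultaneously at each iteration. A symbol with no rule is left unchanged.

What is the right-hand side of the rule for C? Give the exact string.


Trying C → ZCC:
  Step 0: CC
  Step 1: ZCCZCC
  Step 2: ZZCCZCCZZCCZCC
Matches the given result.

Answer: ZCC


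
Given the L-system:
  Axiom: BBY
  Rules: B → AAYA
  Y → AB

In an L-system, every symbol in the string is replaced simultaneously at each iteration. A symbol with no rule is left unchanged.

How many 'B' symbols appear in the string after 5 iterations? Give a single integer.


Step 0: BBY  (2 'B')
Step 1: AAYAAAYAAB  (1 'B')
Step 2: AAABAAAABAAAAYA  (2 'B')
Step 3: AAAAAYAAAAAAAYAAAAAABA  (1 'B')
Step 4: AAAAAABAAAAAAAABAAAAAAAAYAA  (2 'B')
Step 5: AAAAAAAAYAAAAAAAAAAAYAAAAAAAAAABAA  (1 'B')

Answer: 1
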